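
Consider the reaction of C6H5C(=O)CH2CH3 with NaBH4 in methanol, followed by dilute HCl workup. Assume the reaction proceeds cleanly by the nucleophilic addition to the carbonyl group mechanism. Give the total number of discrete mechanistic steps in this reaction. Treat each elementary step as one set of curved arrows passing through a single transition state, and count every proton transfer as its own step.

2

Step 1: H⁻ (delivered from BH4⁻) attacks the sp² carbonyl carbon; the C=O π bond breaks and the electrons end up as a lone pair on the alkoxide oxygen of the tetrahedral intermediate.
Step 2: The alkoxide picks up a proton during dilute HCl workup to yield an alcohol.
Total: 2 elementary steps.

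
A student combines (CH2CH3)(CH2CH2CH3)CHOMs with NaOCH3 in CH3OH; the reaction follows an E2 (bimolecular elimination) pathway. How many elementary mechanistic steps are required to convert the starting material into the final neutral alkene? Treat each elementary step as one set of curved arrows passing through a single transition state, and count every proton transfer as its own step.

Step 1: In one step, CH3O⁻ pulls off a β-proton, the C–O bond cleaves, and a C=C double bond forms between the α- and β-carbons (E2, anti elimination).
Total: 1 elementary step.

1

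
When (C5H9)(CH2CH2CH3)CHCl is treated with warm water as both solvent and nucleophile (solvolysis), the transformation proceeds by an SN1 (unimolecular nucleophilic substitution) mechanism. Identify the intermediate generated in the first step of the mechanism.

Step 1: Unassisted departure of Cl⁻ (taking the C–Cl bonding pair) generates a secondary carbocation.
After step 1 the species present is a secondary carbocation.

secondary carbocation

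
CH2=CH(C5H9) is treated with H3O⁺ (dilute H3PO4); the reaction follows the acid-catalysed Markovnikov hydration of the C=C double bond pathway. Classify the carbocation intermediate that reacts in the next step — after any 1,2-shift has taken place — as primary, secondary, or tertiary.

tertiary

Step 1: The π electrons of the C=C bond attack a proton of H3O⁺; Markovnikov addition places the new C–H on the less-substituted alkene carbon, so the positive charge ends up on the more-substituted carbon — a secondary carbocation. H2O is released.
Step 2: A hydride (H with its bonding pair) migrates from the adjacent cyclopentyl carbon to the cationic centre — a 1,2-hydride shift — upgrading the secondary cation to a tertiary one.
The cation rearranges from secondary to tertiary via a 1,2-hydride shift from the adjacent cyclopentyl carbon; the tertiary cation is what reacts next.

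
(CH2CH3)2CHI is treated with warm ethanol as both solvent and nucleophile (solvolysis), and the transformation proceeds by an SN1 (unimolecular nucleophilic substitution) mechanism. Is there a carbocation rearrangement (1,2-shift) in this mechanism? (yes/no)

no

The first-formed carbocation is secondary.
No single 1,2-shift to an adjacent carbon would produce a more-substituted cation than the one already present, so no rearrangement occurs.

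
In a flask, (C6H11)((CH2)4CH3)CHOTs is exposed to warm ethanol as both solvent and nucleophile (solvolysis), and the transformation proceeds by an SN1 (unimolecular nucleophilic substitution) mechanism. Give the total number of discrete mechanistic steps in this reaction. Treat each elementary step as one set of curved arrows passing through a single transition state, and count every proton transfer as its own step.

4

Step 1: Rate-determining heterolysis of the C–O bond gives TsO⁻ and a secondary carbocation.
Step 2: Carbocation rearrangement: a 1,2-hydride shift from the adjacent cyclohexyl carbon converts the initially-formed secondary cation into the more stable tertiary cation.
Step 3: CH3CH2OH donates an oxygen lone pair into the empty p orbital of the cation, giving a protonated ether (an oxonium ion).
Step 4: A second solvent molecule removes the proton on oxygen, giving the neutral ether product.
Total: 4 elementary steps.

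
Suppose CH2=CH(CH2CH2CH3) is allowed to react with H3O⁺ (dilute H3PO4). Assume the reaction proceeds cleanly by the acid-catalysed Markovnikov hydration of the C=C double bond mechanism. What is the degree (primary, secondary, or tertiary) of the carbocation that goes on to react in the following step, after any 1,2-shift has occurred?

Step 1: Protonation of the alkene by H3O⁺: the π bond acts as the nucleophile and picks up H⁺, giving the more stable (Markovnikov) secondary carbocation. H2O is released.
No single 1,2-shift to an adjacent carbon would give a more-substituted cation, so no rearrangement occurs.

secondary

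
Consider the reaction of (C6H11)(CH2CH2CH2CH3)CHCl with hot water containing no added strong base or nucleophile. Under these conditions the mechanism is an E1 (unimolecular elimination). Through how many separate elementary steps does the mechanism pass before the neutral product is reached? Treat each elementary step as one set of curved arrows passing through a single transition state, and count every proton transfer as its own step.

Step 1: Rate-determining heterolysis of the C–Cl bond gives Cl⁻ and a secondary carbocation.
Step 2: Carbocation rearrangement: a 1,2-hydride shift from the adjacent cyclohexyl carbon converts the initially-formed secondary cation into the more stable tertiary cation.
Step 3: Loss of a β-proton to a water molecule of the solvent: the C–H bonding pair collapses toward the cationic carbon to form the C=C π bond, yielding the alkene.
Total: 3 elementary steps.

3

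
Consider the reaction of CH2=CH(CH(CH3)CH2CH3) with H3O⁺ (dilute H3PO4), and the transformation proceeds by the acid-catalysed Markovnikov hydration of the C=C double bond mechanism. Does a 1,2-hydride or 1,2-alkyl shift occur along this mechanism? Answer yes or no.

yes

The first-formed carbocation is secondary.
The adjacent sec-butyl carbon already bears 2 other carbon substituents and has a hydrogen to migrate; after a 1,2-hydride shift from that carbon the positive charge sits on a tertiary centre.
Tertiary is more stable than secondary, so the shift occurs.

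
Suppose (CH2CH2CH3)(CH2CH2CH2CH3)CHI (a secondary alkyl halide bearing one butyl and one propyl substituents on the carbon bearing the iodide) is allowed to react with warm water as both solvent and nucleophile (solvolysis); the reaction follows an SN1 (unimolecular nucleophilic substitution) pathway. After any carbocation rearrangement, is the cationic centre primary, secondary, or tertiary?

secondary

Step 1: Ionisation: the C–I σ-bond cleaves heterolytically; both bonding electrons depart with I⁻, leaving a secondary carbocation at the α-carbon.
No single 1,2-shift to an adjacent carbon would give a more-substituted cation, so no rearrangement occurs.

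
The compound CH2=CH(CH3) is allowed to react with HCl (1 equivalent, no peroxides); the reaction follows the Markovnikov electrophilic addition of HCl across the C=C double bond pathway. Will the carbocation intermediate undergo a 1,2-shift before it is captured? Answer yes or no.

no

The first-formed carbocation is secondary.
No single 1,2-shift to an adjacent carbon would produce a more-substituted cation than the one already present, so no rearrangement occurs.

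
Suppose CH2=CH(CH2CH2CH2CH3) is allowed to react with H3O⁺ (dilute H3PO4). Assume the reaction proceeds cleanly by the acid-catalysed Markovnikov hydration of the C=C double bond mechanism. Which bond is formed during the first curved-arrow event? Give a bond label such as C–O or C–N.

C–H

Step 1: The π electrons of the C=C bond attack a proton of H3O⁺; Markovnikov addition places the new C–H on the less-substituted alkene carbon, so the positive charge ends up on the more-substituted carbon — a secondary carbocation. H2O is released.
The bond formed in this step is the C–H bond.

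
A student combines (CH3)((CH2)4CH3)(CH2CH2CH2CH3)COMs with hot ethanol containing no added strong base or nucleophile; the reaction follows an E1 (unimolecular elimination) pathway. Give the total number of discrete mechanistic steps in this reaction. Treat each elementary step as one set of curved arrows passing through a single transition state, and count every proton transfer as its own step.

2

Step 1: The C–O bond breaks with both electrons going to the mesylate; MsO⁻ leaves and a tertiary carbocation remains.
(No 1,2-shift: no single shift to an adjacent carbon would give a more stable cation.)
Step 2: An ethanol molecule (solvent) deprotonates a β-carbon; as the C–H bond breaks, those electrons form the new alkene π bond.
Total: 2 elementary steps.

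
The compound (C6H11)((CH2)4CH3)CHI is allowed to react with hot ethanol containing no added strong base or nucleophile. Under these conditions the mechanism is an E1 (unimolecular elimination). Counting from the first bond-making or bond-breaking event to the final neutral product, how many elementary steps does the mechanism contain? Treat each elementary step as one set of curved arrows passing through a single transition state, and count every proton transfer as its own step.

3

Step 1: Ionisation: the C–I σ-bond cleaves heterolytically; both bonding electrons depart with I⁻, leaving a secondary carbocation at the α-carbon.
Step 2: A hydride (H with its bonding pair) migrates from the adjacent cyclohexyl carbon to the cationic centre — a 1,2-hydride shift — upgrading the secondary cation to a tertiary one.
Step 3: A weak base (an ethanol molecule from the solvent) removes a proton from a carbon adjacent to the cationic centre; the electrons of that C–H bond become the new π(C=C) bond, giving the alkene.
Total: 3 elementary steps.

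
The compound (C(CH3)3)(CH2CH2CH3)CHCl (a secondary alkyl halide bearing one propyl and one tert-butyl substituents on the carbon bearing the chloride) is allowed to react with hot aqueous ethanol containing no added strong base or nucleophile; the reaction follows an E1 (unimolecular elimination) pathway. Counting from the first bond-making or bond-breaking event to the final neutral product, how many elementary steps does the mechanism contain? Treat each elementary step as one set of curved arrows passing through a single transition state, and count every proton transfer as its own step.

3

Step 1: Rate-determining heterolysis of the C–Cl bond gives Cl⁻ and a secondary carbocation.
Step 2: A methyl group with its bonding pair migrates from the adjacent tert-butyl carbon to the cationic centre — a 1,2-methyl shift — upgrading the secondary cation to a tertiary one.
Step 3: Loss of a β-proton to a water (or ethanol) molecule of the solvent: the C–H bonding pair collapses toward the cationic carbon to form the C=C π bond, yielding the alkene.
Total: 3 elementary steps.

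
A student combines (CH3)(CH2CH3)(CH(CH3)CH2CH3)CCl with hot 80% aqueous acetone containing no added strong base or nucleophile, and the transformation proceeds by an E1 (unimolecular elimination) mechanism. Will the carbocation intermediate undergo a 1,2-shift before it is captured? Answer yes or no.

no

The first-formed carbocation is tertiary.
No single 1,2-shift to an adjacent carbon would produce a more-substituted cation than the one already present, so no rearrangement occurs.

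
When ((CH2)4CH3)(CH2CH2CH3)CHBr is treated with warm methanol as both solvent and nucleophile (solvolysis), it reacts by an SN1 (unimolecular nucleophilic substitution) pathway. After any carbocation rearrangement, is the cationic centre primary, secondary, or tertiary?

secondary

Step 1: The C–Br bond breaks with both electrons going to the bromide; Br⁻ leaves and a secondary carbocation remains.
No single 1,2-shift to an adjacent carbon would give a more-substituted cation, so no rearrangement occurs.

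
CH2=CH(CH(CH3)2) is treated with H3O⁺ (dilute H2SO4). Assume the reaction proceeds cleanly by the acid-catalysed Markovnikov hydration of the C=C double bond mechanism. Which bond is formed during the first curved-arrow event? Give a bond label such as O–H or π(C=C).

C–H

Step 1: The π electrons of the C=C bond attack a proton of H3O⁺; Markovnikov addition places the new C–H on the less-substituted alkene carbon, so the positive charge ends up on the more-substituted carbon — a secondary carbocation. H2O is released.
The bond formed in this step is the C–H bond.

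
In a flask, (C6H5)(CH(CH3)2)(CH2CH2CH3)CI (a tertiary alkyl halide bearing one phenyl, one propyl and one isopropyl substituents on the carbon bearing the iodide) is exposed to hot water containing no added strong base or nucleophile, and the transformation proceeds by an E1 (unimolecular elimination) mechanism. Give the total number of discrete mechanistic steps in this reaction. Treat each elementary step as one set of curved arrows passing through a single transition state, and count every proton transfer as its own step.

2

Step 1: Ionisation: the C–I σ-bond cleaves heterolytically; both bonding electrons depart with I⁻, leaving a tertiary carbocation at the α-carbon.
(No 1,2-shift: no single shift to an adjacent carbon would give a more stable cation.)
Step 2: Loss of a β-proton to a water molecule of the solvent: the C–H bonding pair collapses toward the cationic carbon to form the C=C π bond, yielding the alkene.
Total: 2 elementary steps.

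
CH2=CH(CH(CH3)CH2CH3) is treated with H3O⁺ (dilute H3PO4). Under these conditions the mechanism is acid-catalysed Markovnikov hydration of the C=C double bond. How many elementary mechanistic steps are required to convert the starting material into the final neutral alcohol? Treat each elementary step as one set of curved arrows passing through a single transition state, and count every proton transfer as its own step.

4

Step 1: The π electrons of the C=C bond attack a proton of H3O⁺; Markovnikov addition places the new C–H on the less-substituted alkene carbon, so the positive charge ends up on the more-substituted carbon — a secondary carbocation. H2O is released.
Step 2: Carbocation rearrangement: a 1,2-hydride shift from the adjacent sec-butyl carbon converts the initially-formed secondary cation into the more stable tertiary cation.
Step 3: Water acts as the nucleophile: an oxygen lone pair bonds to the cationic carbon, giving an oxonium-ion intermediate.
Step 4: Proton transfer from the O–H of the oxonium ion to H2O completes the catalytic cycle and yields the alcohol.
Total: 4 elementary steps.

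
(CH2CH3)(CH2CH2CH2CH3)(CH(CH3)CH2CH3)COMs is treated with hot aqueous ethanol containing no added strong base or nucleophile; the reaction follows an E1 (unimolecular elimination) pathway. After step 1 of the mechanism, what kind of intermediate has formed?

tertiary carbocation

Step 1: Ionisation: the C–O σ-bond cleaves heterolytically; both bonding electrons depart with MsO⁻, leaving a tertiary carbocation at the α-carbon.
After step 1 the species present is a tertiary carbocation.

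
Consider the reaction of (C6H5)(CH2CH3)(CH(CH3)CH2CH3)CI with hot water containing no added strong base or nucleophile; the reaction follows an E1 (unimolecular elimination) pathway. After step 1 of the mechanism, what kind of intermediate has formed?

tertiary carbocation

Step 1: The C–I bond breaks with both electrons going to the iodide; I⁻ leaves and a tertiary carbocation remains.
After step 1 the species present is a tertiary carbocation.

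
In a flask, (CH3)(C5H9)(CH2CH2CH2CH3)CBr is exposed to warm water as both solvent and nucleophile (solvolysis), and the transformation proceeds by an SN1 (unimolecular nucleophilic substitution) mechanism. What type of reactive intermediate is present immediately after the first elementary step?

tertiary carbocation

Step 1: The C–Br bond breaks with both electrons going to the bromide; Br⁻ leaves and a tertiary carbocation remains.
After step 1 the species present is a tertiary carbocation.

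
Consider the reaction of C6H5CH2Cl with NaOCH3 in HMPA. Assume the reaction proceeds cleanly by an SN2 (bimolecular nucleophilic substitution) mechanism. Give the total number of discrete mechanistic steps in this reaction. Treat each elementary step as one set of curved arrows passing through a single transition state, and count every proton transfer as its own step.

1

Step 1: CH3O⁻ attacks the back face of the α-carbon while Cl⁻ departs with the C–Cl bonding pair — a single concerted displacement through a pentacoordinate transition state.
Total: 1 elementary step.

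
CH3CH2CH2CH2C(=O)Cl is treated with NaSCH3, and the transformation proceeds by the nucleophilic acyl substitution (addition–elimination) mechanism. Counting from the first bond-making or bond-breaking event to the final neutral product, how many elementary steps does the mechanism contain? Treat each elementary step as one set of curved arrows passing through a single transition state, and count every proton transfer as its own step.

Step 1: Nucleophilic addition of CH3S⁻ to the acyl carbon breaks the π(C=O) bond and yields a tetrahedral, anionic intermediate.
Step 2: Collapse of the tetrahedral intermediate: the alkoxide oxygen pushes its lone pair back to re-form C=O while Cl⁻ leaves.
Total: 2 elementary steps.

2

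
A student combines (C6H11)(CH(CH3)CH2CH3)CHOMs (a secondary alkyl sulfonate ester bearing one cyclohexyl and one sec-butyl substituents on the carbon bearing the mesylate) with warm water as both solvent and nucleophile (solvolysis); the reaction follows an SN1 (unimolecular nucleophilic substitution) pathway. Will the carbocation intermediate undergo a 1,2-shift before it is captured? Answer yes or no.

yes

The first-formed carbocation is secondary.
The adjacent cyclohexyl carbon already bears 2 other carbon substituents and has a hydrogen to migrate; after a 1,2-hydride shift from that carbon the positive charge sits on a tertiary centre.
Tertiary is more stable than secondary, so the shift occurs.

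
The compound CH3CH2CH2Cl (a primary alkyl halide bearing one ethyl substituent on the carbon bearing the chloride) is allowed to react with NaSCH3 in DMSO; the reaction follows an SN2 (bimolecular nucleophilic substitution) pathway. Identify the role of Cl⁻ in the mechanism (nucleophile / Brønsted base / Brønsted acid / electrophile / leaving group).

leaving group

Step 1: The methanethiolate nucleophile donates a lone pair from S to the α-carbon in a backside attack; simultaneously the C–Cl σ-bond breaks and both of its electrons leave with Cl⁻. One concerted step with inversion of configuration.
Cl⁻ departs with both electrons of the breaking σ-bond — that is the definition of a leaving group.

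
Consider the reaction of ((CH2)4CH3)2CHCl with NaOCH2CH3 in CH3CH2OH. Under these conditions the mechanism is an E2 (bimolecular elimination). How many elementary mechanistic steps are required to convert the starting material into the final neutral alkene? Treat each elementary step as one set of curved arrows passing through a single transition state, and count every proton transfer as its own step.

Step 1: The strong base CH3CH2O⁻ removes a β-hydrogen; in the same concerted event the electrons of the breaking C–H bond form the new π(C=C) bond and the C–Cl σ-bond breaks, expelling Cl⁻. Anti-periplanar geometry; one transition state.
Total: 1 elementary step.

1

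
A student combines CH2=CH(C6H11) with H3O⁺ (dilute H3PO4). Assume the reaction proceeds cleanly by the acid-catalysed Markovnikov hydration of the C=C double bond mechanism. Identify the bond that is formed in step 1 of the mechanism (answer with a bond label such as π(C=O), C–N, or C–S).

C–H

Step 1: Protonation of the alkene by H3O⁺: the π bond acts as the nucleophile and picks up H⁺, giving the more stable (Markovnikov) secondary carbocation. H2O is released.
The bond formed in this step is the C–H bond.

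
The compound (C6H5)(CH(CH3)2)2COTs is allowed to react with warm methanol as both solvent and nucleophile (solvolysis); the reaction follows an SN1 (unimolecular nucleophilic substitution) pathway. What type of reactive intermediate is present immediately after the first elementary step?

tertiary carbocation

Step 1: Unassisted departure of TsO⁻ (taking the C–O bonding pair) generates a tertiary carbocation.
After step 1 the species present is a tertiary carbocation.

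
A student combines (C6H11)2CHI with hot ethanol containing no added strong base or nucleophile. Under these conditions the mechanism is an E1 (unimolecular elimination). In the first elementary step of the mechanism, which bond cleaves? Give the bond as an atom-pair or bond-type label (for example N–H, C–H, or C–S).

Step 1: Rate-determining heterolysis of the C–I bond gives I⁻ and a secondary carbocation.
The bond broken in this step is the C–I bond.

C–I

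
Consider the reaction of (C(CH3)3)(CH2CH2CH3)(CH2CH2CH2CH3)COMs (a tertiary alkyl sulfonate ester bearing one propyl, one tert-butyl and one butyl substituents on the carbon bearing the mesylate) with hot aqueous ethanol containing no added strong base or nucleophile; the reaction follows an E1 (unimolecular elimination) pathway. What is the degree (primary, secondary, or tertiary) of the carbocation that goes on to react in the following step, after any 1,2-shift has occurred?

Step 1: Unassisted departure of MsO⁻ (taking the C–O bonding pair) generates a tertiary carbocation.
No single 1,2-shift to an adjacent carbon would give a more-substituted cation, so no rearrangement occurs.

tertiary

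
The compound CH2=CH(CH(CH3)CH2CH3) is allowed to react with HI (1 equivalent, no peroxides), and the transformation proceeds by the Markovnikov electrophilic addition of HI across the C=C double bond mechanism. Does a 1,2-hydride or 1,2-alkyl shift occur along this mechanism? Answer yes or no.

The first-formed carbocation is secondary.
The adjacent sec-butyl carbon already bears 2 other carbon substituents and has a hydrogen to migrate; after a 1,2-hydride shift from that carbon the positive charge sits on a tertiary centre.
Tertiary is more stable than secondary, so the shift occurs.

yes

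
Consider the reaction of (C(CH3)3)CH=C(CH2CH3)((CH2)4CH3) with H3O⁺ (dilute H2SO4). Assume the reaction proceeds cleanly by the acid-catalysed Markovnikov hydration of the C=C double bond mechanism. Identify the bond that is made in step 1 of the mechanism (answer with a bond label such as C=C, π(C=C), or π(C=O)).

C–H

Step 1: Protonation of the alkene by H3O⁺: the π bond acts as the nucleophile and picks up H⁺, giving the more stable (Markovnikov) tertiary carbocation. H2O is released.
The bond formed in this step is the C–H bond.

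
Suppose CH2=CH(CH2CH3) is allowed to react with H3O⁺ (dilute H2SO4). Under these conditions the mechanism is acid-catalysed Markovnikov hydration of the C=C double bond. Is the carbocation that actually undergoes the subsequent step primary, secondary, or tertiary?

secondary

Step 1: The π electrons of the C=C bond attack a proton of H3O⁺; Markovnikov addition places the new C–H on the less-substituted alkene carbon, so the positive charge ends up on the more-substituted carbon — a secondary carbocation. H2O is released.
No single 1,2-shift to an adjacent carbon would give a more-substituted cation, so no rearrangement occurs.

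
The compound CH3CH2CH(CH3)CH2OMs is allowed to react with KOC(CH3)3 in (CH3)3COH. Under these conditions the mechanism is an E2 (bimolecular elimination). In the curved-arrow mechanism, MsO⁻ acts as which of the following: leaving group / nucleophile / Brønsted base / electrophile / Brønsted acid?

Step 1: The strong base (CH3)3CO⁻ removes a β-hydrogen; in the same concerted event the electrons of the breaking C–H bond form the new π(C=C) bond and the C–O σ-bond breaks, expelling MsO⁻. Anti-periplanar geometry; one transition state.
MsO⁻ departs with both electrons of the breaking σ-bond — that is the definition of a leaving group.

leaving group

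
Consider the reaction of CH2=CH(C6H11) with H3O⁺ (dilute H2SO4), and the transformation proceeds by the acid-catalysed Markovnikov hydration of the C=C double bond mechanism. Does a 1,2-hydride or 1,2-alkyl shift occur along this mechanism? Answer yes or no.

The first-formed carbocation is secondary.
The adjacent cyclohexyl carbon already bears 2 other carbon substituents and has a hydrogen to migrate; after a 1,2-hydride shift from that carbon the positive charge sits on a tertiary centre.
Tertiary is more stable than secondary, so the shift occurs.

yes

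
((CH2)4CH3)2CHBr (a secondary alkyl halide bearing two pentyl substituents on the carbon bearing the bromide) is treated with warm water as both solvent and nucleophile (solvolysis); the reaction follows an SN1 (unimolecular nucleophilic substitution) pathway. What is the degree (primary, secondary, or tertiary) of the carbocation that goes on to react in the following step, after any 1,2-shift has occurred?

Step 1: Rate-determining heterolysis of the C–Br bond gives Br⁻ and a secondary carbocation.
No single 1,2-shift to an adjacent carbon would give a more-substituted cation, so no rearrangement occurs.

secondary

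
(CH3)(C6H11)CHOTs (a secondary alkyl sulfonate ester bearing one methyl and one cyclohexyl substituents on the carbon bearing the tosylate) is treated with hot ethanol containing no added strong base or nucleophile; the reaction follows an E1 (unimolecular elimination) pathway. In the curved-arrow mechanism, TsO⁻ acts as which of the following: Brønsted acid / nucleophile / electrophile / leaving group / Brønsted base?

leaving group

Step 1: The C–O bond breaks with both electrons going to the tosylate; TsO⁻ leaves and a secondary carbocation remains.
TsO⁻ departs with both electrons of the breaking σ-bond — that is the definition of a leaving group.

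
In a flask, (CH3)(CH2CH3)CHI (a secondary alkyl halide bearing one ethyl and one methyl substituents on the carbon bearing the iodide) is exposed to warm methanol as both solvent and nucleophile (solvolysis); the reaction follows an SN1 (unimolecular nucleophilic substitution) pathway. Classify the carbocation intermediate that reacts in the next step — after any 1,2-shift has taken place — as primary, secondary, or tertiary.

secondary

Step 1: Ionisation: the C–I σ-bond cleaves heterolytically; both bonding electrons depart with I⁻, leaving a secondary carbocation at the α-carbon.
No single 1,2-shift to an adjacent carbon would give a more-substituted cation, so no rearrangement occurs.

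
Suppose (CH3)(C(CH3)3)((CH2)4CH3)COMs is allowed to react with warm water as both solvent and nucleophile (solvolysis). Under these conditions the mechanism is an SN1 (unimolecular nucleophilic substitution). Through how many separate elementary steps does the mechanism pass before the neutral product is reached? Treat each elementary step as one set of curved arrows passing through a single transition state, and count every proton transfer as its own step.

Step 1: The C–O bond breaks with both electrons going to the mesylate; MsO⁻ leaves and a tertiary carbocation remains.
(No 1,2-shift: no single shift to an adjacent carbon would give a more stable cation.)
Step 2: Nucleophilic capture: the oxygen of H2O bonds to the cationic carbon, producing an oxonium-ion intermediate.
Step 3: A second solvent molecule removes the proton on oxygen, giving the neutral alcohol product.
Total: 3 elementary steps.

3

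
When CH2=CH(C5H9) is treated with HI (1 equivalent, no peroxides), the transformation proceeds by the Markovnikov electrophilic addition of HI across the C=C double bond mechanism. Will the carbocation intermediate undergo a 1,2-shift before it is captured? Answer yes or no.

yes

The first-formed carbocation is secondary.
The adjacent cyclopentyl carbon already bears 2 other carbon substituents and has a hydrogen to migrate; after a 1,2-hydride shift from that carbon the positive charge sits on a tertiary centre.
Tertiary is more stable than secondary, so the shift occurs.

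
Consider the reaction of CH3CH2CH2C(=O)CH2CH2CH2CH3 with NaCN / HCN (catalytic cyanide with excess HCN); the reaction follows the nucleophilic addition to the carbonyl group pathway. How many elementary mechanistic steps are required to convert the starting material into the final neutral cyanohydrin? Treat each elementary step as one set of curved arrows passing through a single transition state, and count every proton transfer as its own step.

Step 1: CN⁻ attacks the sp² carbonyl carbon; the C=O π bond breaks and the electrons end up as a lone pair on the alkoxide oxygen of the tetrahedral intermediate.
Step 2: The alkoxide is protonated in situ by undissociated HCN, yielding a cyanohydrin; the CN⁻ so formed carries on the cycle.
Total: 2 elementary steps.

2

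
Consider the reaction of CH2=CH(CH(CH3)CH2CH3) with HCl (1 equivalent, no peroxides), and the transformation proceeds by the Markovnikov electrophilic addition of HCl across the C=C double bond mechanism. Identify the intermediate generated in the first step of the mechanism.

secondary carbocation

Step 1: Protonation of the alkene by HCl: the π bond acts as the nucleophile and picks up H⁺, giving the more stable (Markovnikov) secondary carbocation. The H–Cl bond breaks heterolytically, releasing Cl⁻.
After step 1 the species present is a secondary carbocation.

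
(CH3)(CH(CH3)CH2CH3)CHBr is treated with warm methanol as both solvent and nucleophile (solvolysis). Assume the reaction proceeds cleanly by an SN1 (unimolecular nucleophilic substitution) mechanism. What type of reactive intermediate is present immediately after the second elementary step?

Step 1: Rate-determining heterolysis of the C–Br bond gives Br⁻ and a secondary carbocation.
Step 2: Carbocation rearrangement: a 1,2-hydride shift from the adjacent sec-butyl carbon converts the initially-formed secondary cation into the more stable tertiary cation.
After step 2 the species present is a tertiary carbocation.

tertiary carbocation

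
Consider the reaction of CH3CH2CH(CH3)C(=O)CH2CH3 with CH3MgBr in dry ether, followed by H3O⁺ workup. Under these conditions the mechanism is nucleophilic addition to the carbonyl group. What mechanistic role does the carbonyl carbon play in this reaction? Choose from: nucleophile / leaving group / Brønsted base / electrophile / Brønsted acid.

electrophile

Step 1: Nucleophilic addition: the carbanion-like carbon of CH3MgBr adds to the carbonyl carbon, pushing the π(C=O) electron pair onto oxygen and giving a tetrahedral alkoxide.
The carbonyl carbon accepts an electron pair into an empty or π* orbital — it is the electrophile.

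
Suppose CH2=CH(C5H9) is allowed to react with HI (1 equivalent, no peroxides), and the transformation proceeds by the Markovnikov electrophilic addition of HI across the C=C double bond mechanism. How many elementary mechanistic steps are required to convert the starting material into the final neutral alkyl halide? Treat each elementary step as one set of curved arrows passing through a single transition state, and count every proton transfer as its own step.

Step 1: The π electrons of the C=C bond attack a proton of HI; Markovnikov addition places the new C–H on the less-substituted alkene carbon, so the positive charge ends up on the more-substituted carbon — a secondary carbocation. The H–I bond breaks heterolytically, releasing I⁻.
Step 2: Carbocation rearrangement: a 1,2-hydride shift from the adjacent cyclopentyl carbon converts the initially-formed secondary cation into the more stable tertiary cation.
Step 3: The I⁻ anion donates a lone pair to the carbocation, forming the new C–I σ-bond and giving the neutral alkyl halide.
Total: 3 elementary steps.

3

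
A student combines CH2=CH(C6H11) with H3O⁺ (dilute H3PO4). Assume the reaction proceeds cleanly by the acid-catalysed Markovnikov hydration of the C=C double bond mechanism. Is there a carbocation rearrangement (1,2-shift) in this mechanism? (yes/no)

yes

The first-formed carbocation is secondary.
The adjacent cyclohexyl carbon already bears 2 other carbon substituents and has a hydrogen to migrate; after a 1,2-hydride shift from that carbon the positive charge sits on a tertiary centre.
Tertiary is more stable than secondary, so the shift occurs.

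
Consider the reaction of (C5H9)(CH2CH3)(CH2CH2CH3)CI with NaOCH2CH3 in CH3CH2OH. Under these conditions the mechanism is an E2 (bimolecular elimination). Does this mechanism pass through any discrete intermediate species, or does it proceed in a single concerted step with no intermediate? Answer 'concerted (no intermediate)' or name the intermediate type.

concerted (no intermediate)

The strong base CH3CH2O⁻ removes a β-hydrogen; in the same concerted event the electrons of the breaking C–H bond form the new π(C=C) bond and the C–I σ-bond breaks, expelling I⁻. Anti-periplanar geometry; one transition state.
All bond changes occur in one transition state; no discrete intermediate is formed.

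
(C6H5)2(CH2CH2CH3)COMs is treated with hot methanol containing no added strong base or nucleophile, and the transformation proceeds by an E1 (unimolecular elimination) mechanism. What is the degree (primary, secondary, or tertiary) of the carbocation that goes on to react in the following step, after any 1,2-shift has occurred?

Step 1: Unassisted departure of MsO⁻ (taking the C–O bonding pair) generates a tertiary carbocation.
No single 1,2-shift to an adjacent carbon would give a more-substituted cation, so no rearrangement occurs.

tertiary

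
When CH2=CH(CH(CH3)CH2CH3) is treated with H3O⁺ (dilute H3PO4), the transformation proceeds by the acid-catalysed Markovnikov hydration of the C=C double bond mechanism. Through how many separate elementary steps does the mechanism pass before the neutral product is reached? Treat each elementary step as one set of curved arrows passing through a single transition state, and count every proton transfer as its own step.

4

Step 1: The π electrons of the C=C bond attack a proton of H3O⁺; Markovnikov addition places the new C–H on the less-substituted alkene carbon, so the positive charge ends up on the more-substituted carbon — a secondary carbocation. H2O is released.
Step 2: A 1,2-hydride shift from the adjacent sec-butyl carbon moves the positive charge from the secondary centre to an adjacent carbon, generating a more stable tertiary carbocation.
Step 3: A lone pair on the oxygen of H2O attacks the carbocation, forming a C–O bond and an oxonium ion (a protonated alcohol).
Step 4: H2O removes a proton from the oxonium oxygen, regenerating H3O⁺ and giving the neutral alcohol.
Total: 4 elementary steps.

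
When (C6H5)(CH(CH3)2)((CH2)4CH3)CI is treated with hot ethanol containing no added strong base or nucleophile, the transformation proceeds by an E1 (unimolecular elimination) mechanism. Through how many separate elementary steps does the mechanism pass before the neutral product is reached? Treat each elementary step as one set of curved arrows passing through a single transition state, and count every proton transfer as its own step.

2

Step 1: The C–I bond breaks with both electrons going to the iodide; I⁻ leaves and a tertiary carbocation remains.
(No 1,2-shift: no single shift to an adjacent carbon would give a more stable cation.)
Step 2: An ethanol molecule (solvent) deprotonates a β-carbon; as the C–H bond breaks, those electrons form the new alkene π bond.
Total: 2 elementary steps.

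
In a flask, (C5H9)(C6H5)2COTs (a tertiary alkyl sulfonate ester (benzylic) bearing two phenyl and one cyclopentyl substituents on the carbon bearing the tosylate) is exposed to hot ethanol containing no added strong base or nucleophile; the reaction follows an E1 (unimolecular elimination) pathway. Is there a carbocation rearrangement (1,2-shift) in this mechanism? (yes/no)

The first-formed carbocation is tertiary.
No single 1,2-shift to an adjacent carbon would produce a more-substituted cation than the one already present, so no rearrangement occurs.

no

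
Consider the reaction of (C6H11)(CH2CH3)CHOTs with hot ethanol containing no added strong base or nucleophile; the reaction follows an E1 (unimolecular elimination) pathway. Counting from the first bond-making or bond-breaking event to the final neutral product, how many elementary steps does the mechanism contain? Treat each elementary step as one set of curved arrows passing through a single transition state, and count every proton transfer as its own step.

Step 1: Rate-determining heterolysis of the C–O bond gives TsO⁻ and a secondary carbocation.
Step 2: A 1,2-hydride shift from the adjacent cyclohexyl carbon moves the positive charge from the secondary centre to an adjacent carbon, generating a more stable tertiary carbocation.
Step 3: A weak base (an ethanol molecule from the solvent) removes a proton from a carbon adjacent to the cationic centre; the electrons of that C–H bond become the new π(C=C) bond, giving the alkene.
Total: 3 elementary steps.

3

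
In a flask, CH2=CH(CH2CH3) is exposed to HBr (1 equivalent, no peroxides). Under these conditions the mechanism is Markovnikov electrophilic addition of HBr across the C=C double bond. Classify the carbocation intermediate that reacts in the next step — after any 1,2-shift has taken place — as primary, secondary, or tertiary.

secondary

Step 1: The π electrons of the C=C bond attack a proton of HBr; Markovnikov addition places the new C–H on the less-substituted alkene carbon, so the positive charge ends up on the more-substituted carbon — a secondary carbocation. The H–Br bond breaks heterolytically, releasing Br⁻.
No single 1,2-shift to an adjacent carbon would give a more-substituted cation, so no rearrangement occurs.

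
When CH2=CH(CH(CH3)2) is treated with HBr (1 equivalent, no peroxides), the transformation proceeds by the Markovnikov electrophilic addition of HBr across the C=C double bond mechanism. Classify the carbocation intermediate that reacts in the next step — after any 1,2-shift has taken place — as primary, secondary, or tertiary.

tertiary

Step 1: Protonation of the alkene by HBr: the π bond acts as the nucleophile and picks up H⁺, giving the more stable (Markovnikov) secondary carbocation. The H–Br bond breaks heterolytically, releasing Br⁻.
Step 2: A 1,2-hydride shift from the adjacent isopropyl carbon moves the positive charge from the secondary centre to an adjacent carbon, generating a more stable tertiary carbocation.
The cation rearranges from secondary to tertiary via a 1,2-hydride shift from the adjacent isopropyl carbon; the tertiary cation is what reacts next.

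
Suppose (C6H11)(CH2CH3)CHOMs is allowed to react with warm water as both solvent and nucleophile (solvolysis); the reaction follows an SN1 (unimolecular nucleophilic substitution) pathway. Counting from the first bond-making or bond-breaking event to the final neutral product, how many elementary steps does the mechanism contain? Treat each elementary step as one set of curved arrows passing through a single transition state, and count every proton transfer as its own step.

4

Step 1: Unassisted departure of MsO⁻ (taking the C–O bonding pair) generates a secondary carbocation.
Step 2: Carbocation rearrangement: a 1,2-hydride shift from the adjacent cyclohexyl carbon converts the initially-formed secondary cation into the more stable tertiary cation.
Step 3: Nucleophilic capture: the oxygen of H2O bonds to the cationic carbon, producing an oxonium-ion intermediate.
Step 4: Proton transfer from the O–H of the oxonium ion to a solvent molecule delivers the neutral alcohol.
Total: 4 elementary steps.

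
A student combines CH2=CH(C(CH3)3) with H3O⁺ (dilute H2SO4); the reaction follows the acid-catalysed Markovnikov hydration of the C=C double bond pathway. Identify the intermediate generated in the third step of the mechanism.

oxonium ion

Step 1: Electrophilic addition begins with the π(C=C) electrons forming a bond to the proton of H3O⁺. Following Markovnikov's rule, the resulting cation is secondary. H2O is released.
Step 2: Carbocation rearrangement: a 1,2-methyl shift from the adjacent tert-butyl carbon converts the initially-formed secondary cation into the more stable tertiary cation.
Step 3: Nucleophilic capture of the cation by H2O produces the protonated alcohol (an oxonium ion).
After step 3 the species present is an oxonium ion.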